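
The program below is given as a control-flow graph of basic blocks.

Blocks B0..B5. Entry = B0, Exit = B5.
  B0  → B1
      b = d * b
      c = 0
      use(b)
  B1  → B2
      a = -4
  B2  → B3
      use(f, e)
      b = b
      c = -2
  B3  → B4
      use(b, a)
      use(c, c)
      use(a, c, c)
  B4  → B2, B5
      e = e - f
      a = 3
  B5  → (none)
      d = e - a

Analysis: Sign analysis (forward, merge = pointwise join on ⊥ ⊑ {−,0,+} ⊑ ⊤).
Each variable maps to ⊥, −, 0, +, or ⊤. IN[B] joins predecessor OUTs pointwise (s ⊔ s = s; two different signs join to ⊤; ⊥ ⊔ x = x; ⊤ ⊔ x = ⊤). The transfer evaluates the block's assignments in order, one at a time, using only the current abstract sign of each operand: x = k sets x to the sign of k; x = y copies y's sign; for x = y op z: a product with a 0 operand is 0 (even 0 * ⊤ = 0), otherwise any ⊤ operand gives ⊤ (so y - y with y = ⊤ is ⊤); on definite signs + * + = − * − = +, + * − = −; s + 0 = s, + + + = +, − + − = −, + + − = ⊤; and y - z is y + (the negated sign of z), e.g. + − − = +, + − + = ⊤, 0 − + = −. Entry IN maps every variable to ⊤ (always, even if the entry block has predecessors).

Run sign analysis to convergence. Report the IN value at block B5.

Converged values:
  B0:   IN=(all ⊤)   OUT={c:0; rest ⊤}
  B1:   IN={c:0; rest ⊤}   OUT={a:-, c:0; rest ⊤}
  B2:   IN=(all ⊤)   OUT={c:-; rest ⊤}
  B3:   IN={c:-; rest ⊤}   OUT={c:-; rest ⊤}
  B4:   IN={c:-; rest ⊤}   OUT={a:+, c:-; rest ⊤}
  B5:   IN={a:+, c:-; rest ⊤}   OUT={a:+, c:-; rest ⊤}

Merge at B5: IN[B5] = OUT[B4] = {a: +, b: ⊤, c: -, d: ⊤, e: ⊤, f: ⊤}

Answer: {a: +, b: ⊤, c: -, d: ⊤, e: ⊤, f: ⊤}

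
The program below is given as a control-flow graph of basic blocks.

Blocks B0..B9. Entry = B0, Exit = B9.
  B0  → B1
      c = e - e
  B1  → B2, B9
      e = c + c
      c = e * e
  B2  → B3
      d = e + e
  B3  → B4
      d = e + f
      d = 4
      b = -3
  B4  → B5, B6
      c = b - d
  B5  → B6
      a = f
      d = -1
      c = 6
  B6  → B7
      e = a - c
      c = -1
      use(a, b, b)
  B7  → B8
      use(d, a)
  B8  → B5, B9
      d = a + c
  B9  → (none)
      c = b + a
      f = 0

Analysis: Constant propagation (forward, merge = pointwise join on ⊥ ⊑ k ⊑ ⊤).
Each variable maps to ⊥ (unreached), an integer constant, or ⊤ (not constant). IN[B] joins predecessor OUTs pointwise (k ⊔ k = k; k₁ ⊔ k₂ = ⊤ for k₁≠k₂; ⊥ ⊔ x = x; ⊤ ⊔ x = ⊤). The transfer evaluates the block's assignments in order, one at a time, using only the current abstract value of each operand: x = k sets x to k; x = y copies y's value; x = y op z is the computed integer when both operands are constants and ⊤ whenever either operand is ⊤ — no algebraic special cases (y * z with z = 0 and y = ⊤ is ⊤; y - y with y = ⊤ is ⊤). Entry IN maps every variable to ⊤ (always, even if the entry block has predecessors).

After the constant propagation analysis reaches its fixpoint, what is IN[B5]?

Answer: {a: ⊤, b: -3, c: ⊤, d: ⊤, e: ⊤, f: ⊤}

Working:
Per-block solution:
  B0:   IN=(all ⊤)   OUT=(all ⊤)
  B1:   IN=(all ⊤)   OUT=(all ⊤)
  B2:   IN=(all ⊤)   OUT=(all ⊤)
  B3:   IN=(all ⊤)   OUT={b:-3, d:4; rest ⊤}
  B4:   IN={b:-3, d:4; rest ⊤}   OUT={b:-3, c:-7, d:4; rest ⊤}
  B5:   IN={b:-3; rest ⊤}   OUT={b:-3, c:6, d:-1; rest ⊤}
  B6:   IN={b:-3; rest ⊤}   OUT={b:-3, c:-1; rest ⊤}
  B7:   IN={b:-3, c:-1; rest ⊤}   OUT={b:-3, c:-1; rest ⊤}
  B8:   IN={b:-3, c:-1; rest ⊤}   OUT={b:-3, c:-1; rest ⊤}
  B9:   IN=(all ⊤)   OUT={f:0; rest ⊤}

Merge at B5: IN[B5] = OUT[B4] ⊔ OUT[B8] = {a: ⊤, b: -3, c: ⊤, d: ⊤, e: ⊤, f: ⊤}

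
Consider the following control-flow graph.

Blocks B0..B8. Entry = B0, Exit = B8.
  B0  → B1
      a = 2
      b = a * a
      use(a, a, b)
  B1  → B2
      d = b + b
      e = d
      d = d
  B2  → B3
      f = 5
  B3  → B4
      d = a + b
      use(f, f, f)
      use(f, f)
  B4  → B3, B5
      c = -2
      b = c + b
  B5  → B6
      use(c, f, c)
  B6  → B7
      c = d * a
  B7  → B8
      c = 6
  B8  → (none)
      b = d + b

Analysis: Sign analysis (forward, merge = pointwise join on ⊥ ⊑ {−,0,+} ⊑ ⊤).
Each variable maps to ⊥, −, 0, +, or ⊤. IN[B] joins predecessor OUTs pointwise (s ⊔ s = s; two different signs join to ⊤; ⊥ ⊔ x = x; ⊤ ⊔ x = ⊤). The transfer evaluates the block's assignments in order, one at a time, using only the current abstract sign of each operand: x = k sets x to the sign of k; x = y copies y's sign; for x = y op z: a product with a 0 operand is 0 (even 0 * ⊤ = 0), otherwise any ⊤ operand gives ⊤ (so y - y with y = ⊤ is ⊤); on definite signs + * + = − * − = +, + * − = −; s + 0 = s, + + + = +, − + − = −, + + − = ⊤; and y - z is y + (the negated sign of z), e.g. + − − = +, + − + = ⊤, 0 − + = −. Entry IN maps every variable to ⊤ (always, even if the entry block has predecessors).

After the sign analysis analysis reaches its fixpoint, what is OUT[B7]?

Converged values:
  B0:   IN=(all ⊤)   OUT={a:+, b:+; rest ⊤}
  B1:   IN={a:+, b:+; rest ⊤}   OUT={a:+, b:+, d:+, e:+; rest ⊤}
  B2:   IN={a:+, b:+, d:+, e:+; rest ⊤}   OUT={a:+, b:+, d:+, e:+, f:+; rest ⊤}
  B3:   IN={a:+, e:+, f:+; rest ⊤}   OUT={a:+, e:+, f:+; rest ⊤}
  B4:   IN={a:+, e:+, f:+; rest ⊤}   OUT={a:+, c:-, e:+, f:+; rest ⊤}
  B5:   IN={a:+, c:-, e:+, f:+; rest ⊤}   OUT={a:+, c:-, e:+, f:+; rest ⊤}
  B6:   IN={a:+, c:-, e:+, f:+; rest ⊤}   OUT={a:+, e:+, f:+; rest ⊤}
  B7:   IN={a:+, e:+, f:+; rest ⊤}   OUT={a:+, c:+, e:+, f:+; rest ⊤}
  B8:   IN={a:+, c:+, e:+, f:+; rest ⊤}   OUT={a:+, c:+, e:+, f:+; rest ⊤}

Merge at B7: IN[B7] = OUT[B6] = {a: +, b: ⊤, c: ⊤, d: ⊤, e: +, f: +}
Applying B7's transfer function to that IN value gives OUT[B7] (row B7 above).

Answer: {a: +, b: ⊤, c: +, d: ⊤, e: +, f: +}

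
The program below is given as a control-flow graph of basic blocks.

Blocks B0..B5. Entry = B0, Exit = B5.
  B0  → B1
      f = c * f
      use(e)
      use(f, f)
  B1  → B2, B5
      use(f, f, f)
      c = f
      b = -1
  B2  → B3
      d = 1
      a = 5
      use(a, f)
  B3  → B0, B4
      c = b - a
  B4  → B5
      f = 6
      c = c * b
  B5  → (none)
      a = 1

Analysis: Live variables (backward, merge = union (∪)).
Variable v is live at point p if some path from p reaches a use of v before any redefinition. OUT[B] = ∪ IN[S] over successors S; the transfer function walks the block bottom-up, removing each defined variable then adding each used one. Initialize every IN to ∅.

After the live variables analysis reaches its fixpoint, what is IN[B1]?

Answer: {e, f}

Trace:
Fixpoint table:
  B0:   IN={c, e, f}   OUT={e, f}
  B1:   IN={e, f}   OUT={b, e, f}
  B2:   IN={b, e, f}   OUT={a, b, e, f}
  B3:   IN={a, b, e, f}   OUT={b, c, e, f}
  B4:   IN={b, c}   OUT={}
  B5:   IN={}   OUT={}

Merge at B1: OUT[B1] = IN[B2] ⊔ IN[B5] = {b, e, f}
Applying B1's transfer function to that OUT value gives IN[B1] (row B1 above).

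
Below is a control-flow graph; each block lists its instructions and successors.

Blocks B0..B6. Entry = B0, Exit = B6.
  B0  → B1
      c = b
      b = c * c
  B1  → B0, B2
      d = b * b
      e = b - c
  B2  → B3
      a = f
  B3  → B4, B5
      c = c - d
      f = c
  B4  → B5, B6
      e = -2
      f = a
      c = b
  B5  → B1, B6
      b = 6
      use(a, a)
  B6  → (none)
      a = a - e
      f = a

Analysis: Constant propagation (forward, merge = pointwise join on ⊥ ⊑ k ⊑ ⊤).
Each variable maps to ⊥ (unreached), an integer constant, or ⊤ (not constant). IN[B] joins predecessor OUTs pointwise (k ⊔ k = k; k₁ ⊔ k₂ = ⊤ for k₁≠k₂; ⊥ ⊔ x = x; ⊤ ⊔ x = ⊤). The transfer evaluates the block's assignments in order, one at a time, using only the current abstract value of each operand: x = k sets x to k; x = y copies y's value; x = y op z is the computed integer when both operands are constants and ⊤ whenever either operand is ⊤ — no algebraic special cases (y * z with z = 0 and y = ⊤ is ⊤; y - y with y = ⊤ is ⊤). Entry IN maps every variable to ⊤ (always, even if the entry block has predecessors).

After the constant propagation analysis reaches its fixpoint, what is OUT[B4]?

Answer: {a: ⊤, b: ⊤, c: ⊤, d: ⊤, e: -2, f: ⊤}

Derivation:
Fixpoint table:
  B0: | IN=(all ⊤) | OUT=(all ⊤)
  B1: | IN=(all ⊤) | OUT=(all ⊤)
  B2: | IN=(all ⊤) | OUT=(all ⊤)
  B3: | IN=(all ⊤) | OUT=(all ⊤)
  B4: | IN=(all ⊤) | OUT={e:-2; rest ⊤}
  B5: | IN=(all ⊤) | OUT={b:6; rest ⊤}
  B6: | IN=(all ⊤) | OUT=(all ⊤)

Merge at B4: IN[B4] = OUT[B3] = {a: ⊤, b: ⊤, c: ⊤, d: ⊤, e: ⊤, f: ⊤}
Applying B4's transfer function to that IN value gives OUT[B4] (row B4 above).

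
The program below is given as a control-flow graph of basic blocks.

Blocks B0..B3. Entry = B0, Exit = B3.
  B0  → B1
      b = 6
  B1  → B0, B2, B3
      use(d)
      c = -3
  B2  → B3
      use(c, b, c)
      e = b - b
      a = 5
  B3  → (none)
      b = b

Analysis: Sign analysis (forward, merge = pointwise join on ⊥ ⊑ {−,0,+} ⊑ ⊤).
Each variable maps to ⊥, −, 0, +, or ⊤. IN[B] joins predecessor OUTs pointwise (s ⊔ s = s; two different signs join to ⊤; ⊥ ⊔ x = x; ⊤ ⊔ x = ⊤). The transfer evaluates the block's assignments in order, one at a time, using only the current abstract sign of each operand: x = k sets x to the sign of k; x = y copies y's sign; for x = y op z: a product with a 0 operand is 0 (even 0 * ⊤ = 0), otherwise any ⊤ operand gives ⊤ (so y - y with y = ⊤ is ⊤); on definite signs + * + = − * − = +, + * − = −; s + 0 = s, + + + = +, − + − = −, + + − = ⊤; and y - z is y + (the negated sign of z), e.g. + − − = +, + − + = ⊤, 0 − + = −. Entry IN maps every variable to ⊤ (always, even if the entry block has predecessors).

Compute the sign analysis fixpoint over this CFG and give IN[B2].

Answer: {a: ⊤, b: +, c: -, d: ⊤, e: ⊤, f: ⊤}

Trace:
Per-block solution:
  B0: | IN=(all ⊤) | OUT={b:+; rest ⊤}
  B1: | IN={b:+; rest ⊤} | OUT={b:+, c:-; rest ⊤}
  B2: | IN={b:+, c:-; rest ⊤} | OUT={a:+, b:+, c:-; rest ⊤}
  B3: | IN={b:+, c:-; rest ⊤} | OUT={b:+, c:-; rest ⊤}

Merge at B2: IN[B2] = OUT[B1] = {a: ⊤, b: +, c: -, d: ⊤, e: ⊤, f: ⊤}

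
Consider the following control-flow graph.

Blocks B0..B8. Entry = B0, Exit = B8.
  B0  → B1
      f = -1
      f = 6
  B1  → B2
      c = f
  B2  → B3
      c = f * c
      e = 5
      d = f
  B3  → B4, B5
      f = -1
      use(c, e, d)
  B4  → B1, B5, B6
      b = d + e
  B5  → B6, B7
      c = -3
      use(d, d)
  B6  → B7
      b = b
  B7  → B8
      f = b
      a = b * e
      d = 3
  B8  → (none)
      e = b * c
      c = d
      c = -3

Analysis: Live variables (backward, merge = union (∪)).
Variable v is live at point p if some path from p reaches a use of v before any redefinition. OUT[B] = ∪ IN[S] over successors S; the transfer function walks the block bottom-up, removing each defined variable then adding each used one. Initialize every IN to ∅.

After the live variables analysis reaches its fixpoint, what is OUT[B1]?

Fixpoint table:
  B0:   IN={b}   OUT={b, f}
  B1:   IN={b, f}   OUT={b, c, f}
  B2:   IN={b, c, f}   OUT={b, c, d, e}
  B3:   IN={b, c, d, e}   OUT={b, c, d, e, f}
  B4:   IN={c, d, e, f}   OUT={b, c, d, e, f}
  B5:   IN={b, d, e}   OUT={b, c, e}
  B6:   IN={b, c, e}   OUT={b, c, e}
  B7:   IN={b, c, e}   OUT={b, c, d}
  B8:   IN={b, c, d}   OUT={}

Merge at B1: OUT[B1] = IN[B2] = {b, c, f}

Answer: {b, c, f}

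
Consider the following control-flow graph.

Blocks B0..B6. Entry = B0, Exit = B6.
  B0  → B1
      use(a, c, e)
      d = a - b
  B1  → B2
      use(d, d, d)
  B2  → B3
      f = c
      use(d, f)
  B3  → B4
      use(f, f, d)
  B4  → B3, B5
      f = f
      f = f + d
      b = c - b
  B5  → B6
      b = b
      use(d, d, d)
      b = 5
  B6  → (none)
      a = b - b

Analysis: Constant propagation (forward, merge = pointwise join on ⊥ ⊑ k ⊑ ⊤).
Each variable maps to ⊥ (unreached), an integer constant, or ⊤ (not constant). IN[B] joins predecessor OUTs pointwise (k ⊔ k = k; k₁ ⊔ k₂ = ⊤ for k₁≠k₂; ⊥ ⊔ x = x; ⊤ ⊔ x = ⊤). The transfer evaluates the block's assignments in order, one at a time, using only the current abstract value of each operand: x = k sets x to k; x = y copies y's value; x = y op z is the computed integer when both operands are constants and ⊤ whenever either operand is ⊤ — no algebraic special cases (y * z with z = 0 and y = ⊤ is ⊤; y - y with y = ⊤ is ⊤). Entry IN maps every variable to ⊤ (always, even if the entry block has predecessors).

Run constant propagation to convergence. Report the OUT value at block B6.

Answer: {a: 0, b: 5, c: ⊤, d: ⊤, e: ⊤, f: ⊤}

Working:
Per-block solution:
  B0: | IN=(all ⊤) | OUT=(all ⊤)
  B1: | IN=(all ⊤) | OUT=(all ⊤)
  B2: | IN=(all ⊤) | OUT=(all ⊤)
  B3: | IN=(all ⊤) | OUT=(all ⊤)
  B4: | IN=(all ⊤) | OUT=(all ⊤)
  B5: | IN=(all ⊤) | OUT={b:5; rest ⊤}
  B6: | IN={b:5; rest ⊤} | OUT={a:0, b:5; rest ⊤}

Merge at B6: IN[B6] = OUT[B5] = {a: ⊤, b: 5, c: ⊤, d: ⊤, e: ⊤, f: ⊤}
Applying B6's transfer function to that IN value gives OUT[B6] (row B6 above).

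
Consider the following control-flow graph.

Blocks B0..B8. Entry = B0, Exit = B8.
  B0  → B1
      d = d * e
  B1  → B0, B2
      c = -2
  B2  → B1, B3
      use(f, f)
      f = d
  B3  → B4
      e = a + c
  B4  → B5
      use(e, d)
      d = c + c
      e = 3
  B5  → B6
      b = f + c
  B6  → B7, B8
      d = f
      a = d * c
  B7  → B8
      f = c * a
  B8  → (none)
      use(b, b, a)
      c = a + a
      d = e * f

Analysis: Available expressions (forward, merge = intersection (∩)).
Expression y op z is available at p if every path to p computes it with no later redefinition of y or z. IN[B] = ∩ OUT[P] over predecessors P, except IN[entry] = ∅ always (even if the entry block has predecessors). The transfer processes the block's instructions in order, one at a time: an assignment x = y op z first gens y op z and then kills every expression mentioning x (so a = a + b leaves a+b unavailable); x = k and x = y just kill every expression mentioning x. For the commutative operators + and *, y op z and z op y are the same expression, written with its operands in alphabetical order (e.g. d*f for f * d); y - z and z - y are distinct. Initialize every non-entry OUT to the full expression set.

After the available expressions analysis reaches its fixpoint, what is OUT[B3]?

Answer: {a+c}

Working:
Fixpoint table:
  B0:  IN={}  OUT={}
  B1:  IN={}  OUT={}
  B2:  IN={}  OUT={}
  B3:  IN={}  OUT={a+c}
  B4:  IN={a+c}  OUT={a+c, c+c}
  B5:  IN={a+c, c+c}  OUT={a+c, c+c, c+f}
  B6:  IN={a+c, c+c, c+f}  OUT={c*d, c+c, c+f}
  B7:  IN={c*d, c+c, c+f}  OUT={a*c, c*d, c+c}
  B8:  IN={c*d, c+c}  OUT={a+a, e*f}

Merge at B3: IN[B3] = OUT[B2] = {}
Applying B3's transfer function to that IN value gives OUT[B3] (row B3 above).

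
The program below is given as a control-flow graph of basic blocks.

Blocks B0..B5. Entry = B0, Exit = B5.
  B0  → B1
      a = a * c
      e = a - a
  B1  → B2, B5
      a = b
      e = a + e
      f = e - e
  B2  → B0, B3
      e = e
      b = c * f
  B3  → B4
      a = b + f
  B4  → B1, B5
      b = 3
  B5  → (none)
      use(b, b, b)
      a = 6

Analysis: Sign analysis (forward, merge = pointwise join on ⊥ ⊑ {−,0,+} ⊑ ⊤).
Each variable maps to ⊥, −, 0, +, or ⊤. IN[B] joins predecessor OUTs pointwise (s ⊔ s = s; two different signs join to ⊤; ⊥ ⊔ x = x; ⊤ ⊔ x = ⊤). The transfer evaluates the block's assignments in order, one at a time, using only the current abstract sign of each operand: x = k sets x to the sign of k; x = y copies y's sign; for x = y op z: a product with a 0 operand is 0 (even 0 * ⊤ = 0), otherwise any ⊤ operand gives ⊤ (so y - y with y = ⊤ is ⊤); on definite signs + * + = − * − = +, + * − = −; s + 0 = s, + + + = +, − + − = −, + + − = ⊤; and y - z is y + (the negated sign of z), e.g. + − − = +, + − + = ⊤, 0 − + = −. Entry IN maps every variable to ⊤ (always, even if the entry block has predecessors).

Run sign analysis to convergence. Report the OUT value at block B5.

Converged values:
  B0: | IN=(all ⊤) | OUT=(all ⊤)
  B1: | IN=(all ⊤) | OUT=(all ⊤)
  B2: | IN=(all ⊤) | OUT=(all ⊤)
  B3: | IN=(all ⊤) | OUT=(all ⊤)
  B4: | IN=(all ⊤) | OUT={b:+; rest ⊤}
  B5: | IN=(all ⊤) | OUT={a:+; rest ⊤}

Merge at B5: IN[B5] = OUT[B1] ⊔ OUT[B4] = {a: ⊤, b: ⊤, c: ⊤, d: ⊤, e: ⊤, f: ⊤}
Applying B5's transfer function to that IN value gives OUT[B5] (row B5 above).

Answer: {a: +, b: ⊤, c: ⊤, d: ⊤, e: ⊤, f: ⊤}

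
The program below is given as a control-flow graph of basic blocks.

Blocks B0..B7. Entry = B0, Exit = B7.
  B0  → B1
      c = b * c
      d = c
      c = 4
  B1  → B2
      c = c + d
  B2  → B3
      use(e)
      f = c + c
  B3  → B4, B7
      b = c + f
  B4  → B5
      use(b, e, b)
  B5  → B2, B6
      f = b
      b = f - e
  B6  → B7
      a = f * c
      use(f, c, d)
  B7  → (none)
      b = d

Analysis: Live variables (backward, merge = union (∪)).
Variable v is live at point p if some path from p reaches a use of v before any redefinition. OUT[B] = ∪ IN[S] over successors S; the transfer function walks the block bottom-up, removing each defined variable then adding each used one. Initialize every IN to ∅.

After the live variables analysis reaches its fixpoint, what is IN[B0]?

Answer: {b, c, e}

Trace:
Converged values:
  B0:  IN={b, c, e}  OUT={c, d, e}
  B1:  IN={c, d, e}  OUT={c, d, e}
  B2:  IN={c, d, e}  OUT={c, d, e, f}
  B3:  IN={c, d, e, f}  OUT={b, c, d, e}
  B4:  IN={b, c, d, e}  OUT={b, c, d, e}
  B5:  IN={b, c, d, e}  OUT={c, d, e, f}
  B6:  IN={c, d, f}  OUT={d}
  B7:  IN={d}  OUT={}

Merge at B0: OUT[B0] = IN[B1] = {c, d, e}
Applying B0's transfer function to that OUT value gives IN[B0] (row B0 above).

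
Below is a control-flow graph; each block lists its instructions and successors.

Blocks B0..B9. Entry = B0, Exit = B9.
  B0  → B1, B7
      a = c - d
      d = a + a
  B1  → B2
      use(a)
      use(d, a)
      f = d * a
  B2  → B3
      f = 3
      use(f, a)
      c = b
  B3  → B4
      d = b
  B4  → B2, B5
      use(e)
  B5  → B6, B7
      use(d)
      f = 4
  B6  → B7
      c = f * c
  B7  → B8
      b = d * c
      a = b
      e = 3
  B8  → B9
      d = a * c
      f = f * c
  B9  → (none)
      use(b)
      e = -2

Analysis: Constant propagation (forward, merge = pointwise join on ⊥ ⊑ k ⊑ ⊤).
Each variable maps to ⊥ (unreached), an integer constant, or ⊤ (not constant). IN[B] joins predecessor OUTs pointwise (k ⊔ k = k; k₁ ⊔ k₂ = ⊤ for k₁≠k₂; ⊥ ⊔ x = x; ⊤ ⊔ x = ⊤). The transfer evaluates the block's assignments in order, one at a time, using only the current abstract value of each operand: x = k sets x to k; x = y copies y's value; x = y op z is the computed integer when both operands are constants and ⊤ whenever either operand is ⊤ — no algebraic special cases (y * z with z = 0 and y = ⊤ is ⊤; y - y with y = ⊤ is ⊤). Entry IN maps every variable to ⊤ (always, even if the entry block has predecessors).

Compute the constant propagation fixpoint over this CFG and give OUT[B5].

Answer: {a: ⊤, b: ⊤, c: ⊤, d: ⊤, e: ⊤, f: 4}

Derivation:
Per-block solution:
  B0: | IN=(all ⊤) | OUT=(all ⊤)
  B1: | IN=(all ⊤) | OUT=(all ⊤)
  B2: | IN=(all ⊤) | OUT={f:3; rest ⊤}
  B3: | IN={f:3; rest ⊤} | OUT={f:3; rest ⊤}
  B4: | IN={f:3; rest ⊤} | OUT={f:3; rest ⊤}
  B5: | IN={f:3; rest ⊤} | OUT={f:4; rest ⊤}
  B6: | IN={f:4; rest ⊤} | OUT={f:4; rest ⊤}
  B7: | IN=(all ⊤) | OUT={e:3; rest ⊤}
  B8: | IN={e:3; rest ⊤} | OUT={e:3; rest ⊤}
  B9: | IN={e:3; rest ⊤} | OUT={e:-2; rest ⊤}

Merge at B5: IN[B5] = OUT[B4] = {a: ⊤, b: ⊤, c: ⊤, d: ⊤, e: ⊤, f: 3}
Applying B5's transfer function to that IN value gives OUT[B5] (row B5 above).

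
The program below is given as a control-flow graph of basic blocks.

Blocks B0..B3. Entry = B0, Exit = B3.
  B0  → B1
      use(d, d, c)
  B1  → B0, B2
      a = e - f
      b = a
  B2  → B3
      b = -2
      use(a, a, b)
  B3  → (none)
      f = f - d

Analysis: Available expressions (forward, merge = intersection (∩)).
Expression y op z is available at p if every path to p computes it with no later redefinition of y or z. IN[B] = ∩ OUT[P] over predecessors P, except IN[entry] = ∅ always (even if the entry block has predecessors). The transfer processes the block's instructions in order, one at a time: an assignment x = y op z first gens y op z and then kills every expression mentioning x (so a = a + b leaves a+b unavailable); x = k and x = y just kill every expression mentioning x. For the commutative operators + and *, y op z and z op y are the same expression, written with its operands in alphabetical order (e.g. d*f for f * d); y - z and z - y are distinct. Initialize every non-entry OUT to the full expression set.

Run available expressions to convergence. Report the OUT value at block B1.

Per-block solution:
  B0:  IN={}  OUT={}
  B1:  IN={}  OUT={e-f}
  B2:  IN={e-f}  OUT={e-f}
  B3:  IN={e-f}  OUT={}

Merge at B1: IN[B1] = OUT[B0] = {}
Applying B1's transfer function to that IN value gives OUT[B1] (row B1 above).

Answer: {e-f}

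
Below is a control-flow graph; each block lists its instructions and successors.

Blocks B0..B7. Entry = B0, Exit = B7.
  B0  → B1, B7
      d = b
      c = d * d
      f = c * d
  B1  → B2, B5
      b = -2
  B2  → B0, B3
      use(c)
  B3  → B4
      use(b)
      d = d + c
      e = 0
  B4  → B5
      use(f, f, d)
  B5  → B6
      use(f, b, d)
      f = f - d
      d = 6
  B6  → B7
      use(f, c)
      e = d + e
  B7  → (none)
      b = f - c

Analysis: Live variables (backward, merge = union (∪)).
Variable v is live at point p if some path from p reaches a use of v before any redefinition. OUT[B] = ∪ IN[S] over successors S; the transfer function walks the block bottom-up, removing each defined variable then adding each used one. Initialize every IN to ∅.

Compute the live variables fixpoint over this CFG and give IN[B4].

Converged values:
  B0:   IN={b, e}   OUT={c, d, e, f}
  B1:   IN={c, d, e, f}   OUT={b, c, d, e, f}
  B2:   IN={b, c, d, e, f}   OUT={b, c, d, e, f}
  B3:   IN={b, c, d, f}   OUT={b, c, d, e, f}
  B4:   IN={b, c, d, e, f}   OUT={b, c, d, e, f}
  B5:   IN={b, c, d, e, f}   OUT={c, d, e, f}
  B6:   IN={c, d, e, f}   OUT={c, f}
  B7:   IN={c, f}   OUT={}

Merge at B4: OUT[B4] = IN[B5] = {b, c, d, e, f}
Applying B4's transfer function to that OUT value gives IN[B4] (row B4 above).

Answer: {b, c, d, e, f}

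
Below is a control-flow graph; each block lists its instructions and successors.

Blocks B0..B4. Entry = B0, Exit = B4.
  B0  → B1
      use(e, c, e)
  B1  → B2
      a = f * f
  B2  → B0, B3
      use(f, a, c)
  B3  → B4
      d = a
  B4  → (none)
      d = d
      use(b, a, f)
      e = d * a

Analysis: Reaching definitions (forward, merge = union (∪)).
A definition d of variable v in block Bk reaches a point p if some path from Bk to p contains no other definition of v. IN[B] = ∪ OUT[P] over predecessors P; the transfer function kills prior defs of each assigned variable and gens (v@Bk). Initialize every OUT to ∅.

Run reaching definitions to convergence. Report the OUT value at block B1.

Answer: {a@B1}

Trace:
Converged values:
  B0:  IN={a@B1}  OUT={a@B1}
  B1:  IN={a@B1}  OUT={a@B1}
  B2:  IN={a@B1}  OUT={a@B1}
  B3:  IN={a@B1}  OUT={a@B1, d@B3}
  B4:  IN={a@B1, d@B3}  OUT={a@B1, d@B4, e@B4}

Merge at B1: IN[B1] = OUT[B0] = {a@B1}
Applying B1's transfer function to that IN value gives OUT[B1] (row B1 above).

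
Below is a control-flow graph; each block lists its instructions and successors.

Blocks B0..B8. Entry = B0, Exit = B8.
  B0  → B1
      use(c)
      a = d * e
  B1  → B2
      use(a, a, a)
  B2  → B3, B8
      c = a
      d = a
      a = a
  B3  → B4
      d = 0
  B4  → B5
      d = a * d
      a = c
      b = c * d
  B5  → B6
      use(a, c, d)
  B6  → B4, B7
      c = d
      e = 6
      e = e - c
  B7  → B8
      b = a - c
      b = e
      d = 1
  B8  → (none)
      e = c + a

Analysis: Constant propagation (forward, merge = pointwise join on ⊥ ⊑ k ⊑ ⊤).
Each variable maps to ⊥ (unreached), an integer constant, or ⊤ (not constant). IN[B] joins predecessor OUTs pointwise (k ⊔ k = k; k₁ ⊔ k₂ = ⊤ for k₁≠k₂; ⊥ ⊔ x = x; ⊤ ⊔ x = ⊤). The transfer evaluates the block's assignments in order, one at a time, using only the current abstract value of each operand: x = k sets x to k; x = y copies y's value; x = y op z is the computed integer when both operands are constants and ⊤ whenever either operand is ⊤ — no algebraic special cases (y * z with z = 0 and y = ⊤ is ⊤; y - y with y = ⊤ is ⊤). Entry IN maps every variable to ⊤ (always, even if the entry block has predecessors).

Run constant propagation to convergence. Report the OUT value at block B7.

Answer: {a: ⊤, b: ⊤, c: ⊤, d: 1, e: ⊤, f: ⊤}

Working:
Converged values:
  B0:   IN=(all ⊤)   OUT=(all ⊤)
  B1:   IN=(all ⊤)   OUT=(all ⊤)
  B2:   IN=(all ⊤)   OUT=(all ⊤)
  B3:   IN=(all ⊤)   OUT={d:0; rest ⊤}
  B4:   IN=(all ⊤)   OUT=(all ⊤)
  B5:   IN=(all ⊤)   OUT=(all ⊤)
  B6:   IN=(all ⊤)   OUT=(all ⊤)
  B7:   IN=(all ⊤)   OUT={d:1; rest ⊤}
  B8:   IN=(all ⊤)   OUT=(all ⊤)

Merge at B7: IN[B7] = OUT[B6] = {a: ⊤, b: ⊤, c: ⊤, d: ⊤, e: ⊤, f: ⊤}
Applying B7's transfer function to that IN value gives OUT[B7] (row B7 above).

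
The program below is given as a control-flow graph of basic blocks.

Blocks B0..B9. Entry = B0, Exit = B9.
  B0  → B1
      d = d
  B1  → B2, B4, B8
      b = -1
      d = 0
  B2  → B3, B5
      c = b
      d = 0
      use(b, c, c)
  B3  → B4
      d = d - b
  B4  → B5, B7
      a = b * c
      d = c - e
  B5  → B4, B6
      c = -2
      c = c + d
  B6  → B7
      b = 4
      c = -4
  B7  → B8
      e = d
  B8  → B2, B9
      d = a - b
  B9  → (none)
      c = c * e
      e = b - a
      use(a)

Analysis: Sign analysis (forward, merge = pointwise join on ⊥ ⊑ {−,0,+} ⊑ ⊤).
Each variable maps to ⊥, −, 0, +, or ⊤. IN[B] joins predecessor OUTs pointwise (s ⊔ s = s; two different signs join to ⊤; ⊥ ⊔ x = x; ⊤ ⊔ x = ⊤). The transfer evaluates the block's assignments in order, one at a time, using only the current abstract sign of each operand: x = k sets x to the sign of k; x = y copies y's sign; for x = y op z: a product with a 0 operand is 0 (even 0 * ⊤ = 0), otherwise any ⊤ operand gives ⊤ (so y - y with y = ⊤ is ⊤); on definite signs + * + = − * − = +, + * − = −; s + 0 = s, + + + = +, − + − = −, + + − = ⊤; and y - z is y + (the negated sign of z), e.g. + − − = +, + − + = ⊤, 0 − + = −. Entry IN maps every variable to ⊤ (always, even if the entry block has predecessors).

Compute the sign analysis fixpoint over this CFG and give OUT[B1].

Converged values:
  B0:  IN=(all ⊤)  OUT=(all ⊤)
  B1:  IN=(all ⊤)  OUT={b:-, d:0; rest ⊤}
  B2:  IN=(all ⊤)  OUT={d:0; rest ⊤}
  B3:  IN={d:0; rest ⊤}  OUT=(all ⊤)
  B4:  IN=(all ⊤)  OUT=(all ⊤)
  B5:  IN=(all ⊤)  OUT=(all ⊤)
  B6:  IN=(all ⊤)  OUT={b:+, c:-; rest ⊤}
  B7:  IN=(all ⊤)  OUT=(all ⊤)
  B8:  IN=(all ⊤)  OUT=(all ⊤)
  B9:  IN=(all ⊤)  OUT=(all ⊤)

Merge at B1: IN[B1] = OUT[B0] = {a: ⊤, b: ⊤, c: ⊤, d: ⊤, e: ⊤, f: ⊤}
Applying B1's transfer function to that IN value gives OUT[B1] (row B1 above).

Answer: {a: ⊤, b: -, c: ⊤, d: 0, e: ⊤, f: ⊤}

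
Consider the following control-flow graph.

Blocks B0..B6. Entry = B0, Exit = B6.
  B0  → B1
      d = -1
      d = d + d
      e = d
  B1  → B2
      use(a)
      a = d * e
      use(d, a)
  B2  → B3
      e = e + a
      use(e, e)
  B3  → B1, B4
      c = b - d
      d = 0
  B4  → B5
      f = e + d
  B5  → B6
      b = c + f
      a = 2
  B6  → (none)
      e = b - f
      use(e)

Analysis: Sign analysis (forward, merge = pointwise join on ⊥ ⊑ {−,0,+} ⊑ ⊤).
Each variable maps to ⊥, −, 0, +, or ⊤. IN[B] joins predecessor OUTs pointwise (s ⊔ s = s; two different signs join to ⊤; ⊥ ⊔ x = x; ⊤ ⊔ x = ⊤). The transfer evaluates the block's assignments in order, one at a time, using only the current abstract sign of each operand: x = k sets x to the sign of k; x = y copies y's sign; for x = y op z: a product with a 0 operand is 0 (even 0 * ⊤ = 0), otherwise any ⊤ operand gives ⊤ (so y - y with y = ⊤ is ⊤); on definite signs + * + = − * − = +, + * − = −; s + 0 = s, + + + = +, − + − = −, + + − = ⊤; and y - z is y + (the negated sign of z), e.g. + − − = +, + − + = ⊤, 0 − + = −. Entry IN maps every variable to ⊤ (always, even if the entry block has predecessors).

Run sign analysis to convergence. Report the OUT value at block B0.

Per-block solution:
  B0:  IN=(all ⊤)  OUT={d:-, e:-; rest ⊤}
  B1:  IN=(all ⊤)  OUT=(all ⊤)
  B2:  IN=(all ⊤)  OUT=(all ⊤)
  B3:  IN=(all ⊤)  OUT={d:0; rest ⊤}
  B4:  IN={d:0; rest ⊤}  OUT={d:0; rest ⊤}
  B5:  IN={d:0; rest ⊤}  OUT={a:+, d:0; rest ⊤}
  B6:  IN={a:+, d:0; rest ⊤}  OUT={a:+, d:0; rest ⊤}

B0 is the boundary node: IN[B0] = {a: ⊤, b: ⊤, c: ⊤, d: ⊤, e: ⊤, f: ⊤}
Applying B0's transfer function to that IN value gives OUT[B0] (row B0 above).

Answer: {a: ⊤, b: ⊤, c: ⊤, d: -, e: -, f: ⊤}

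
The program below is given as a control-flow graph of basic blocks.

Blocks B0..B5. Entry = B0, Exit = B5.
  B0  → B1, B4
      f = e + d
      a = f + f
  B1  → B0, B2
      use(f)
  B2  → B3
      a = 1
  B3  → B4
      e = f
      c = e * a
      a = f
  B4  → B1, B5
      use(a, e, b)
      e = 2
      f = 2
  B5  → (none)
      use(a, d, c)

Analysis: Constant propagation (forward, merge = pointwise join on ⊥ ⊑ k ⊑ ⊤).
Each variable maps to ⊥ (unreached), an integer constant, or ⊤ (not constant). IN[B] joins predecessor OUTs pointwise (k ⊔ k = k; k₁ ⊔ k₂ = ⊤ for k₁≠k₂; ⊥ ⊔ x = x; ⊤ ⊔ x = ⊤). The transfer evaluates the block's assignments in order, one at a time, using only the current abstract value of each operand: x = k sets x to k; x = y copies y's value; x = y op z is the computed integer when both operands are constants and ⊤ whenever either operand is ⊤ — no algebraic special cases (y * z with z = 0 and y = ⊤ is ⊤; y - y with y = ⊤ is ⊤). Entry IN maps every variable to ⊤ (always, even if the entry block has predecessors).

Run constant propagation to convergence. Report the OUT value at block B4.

Answer: {a: ⊤, b: ⊤, c: ⊤, d: ⊤, e: 2, f: 2}

Trace:
Fixpoint table:
  B0:   IN=(all ⊤)   OUT=(all ⊤)
  B1:   IN=(all ⊤)   OUT=(all ⊤)
  B2:   IN=(all ⊤)   OUT={a:1; rest ⊤}
  B3:   IN={a:1; rest ⊤}   OUT=(all ⊤)
  B4:   IN=(all ⊤)   OUT={e:2, f:2; rest ⊤}
  B5:   IN={e:2, f:2; rest ⊤}   OUT={e:2, f:2; rest ⊤}

Merge at B4: IN[B4] = OUT[B0] ⊔ OUT[B3] = {a: ⊤, b: ⊤, c: ⊤, d: ⊤, e: ⊤, f: ⊤}
Applying B4's transfer function to that IN value gives OUT[B4] (row B4 above).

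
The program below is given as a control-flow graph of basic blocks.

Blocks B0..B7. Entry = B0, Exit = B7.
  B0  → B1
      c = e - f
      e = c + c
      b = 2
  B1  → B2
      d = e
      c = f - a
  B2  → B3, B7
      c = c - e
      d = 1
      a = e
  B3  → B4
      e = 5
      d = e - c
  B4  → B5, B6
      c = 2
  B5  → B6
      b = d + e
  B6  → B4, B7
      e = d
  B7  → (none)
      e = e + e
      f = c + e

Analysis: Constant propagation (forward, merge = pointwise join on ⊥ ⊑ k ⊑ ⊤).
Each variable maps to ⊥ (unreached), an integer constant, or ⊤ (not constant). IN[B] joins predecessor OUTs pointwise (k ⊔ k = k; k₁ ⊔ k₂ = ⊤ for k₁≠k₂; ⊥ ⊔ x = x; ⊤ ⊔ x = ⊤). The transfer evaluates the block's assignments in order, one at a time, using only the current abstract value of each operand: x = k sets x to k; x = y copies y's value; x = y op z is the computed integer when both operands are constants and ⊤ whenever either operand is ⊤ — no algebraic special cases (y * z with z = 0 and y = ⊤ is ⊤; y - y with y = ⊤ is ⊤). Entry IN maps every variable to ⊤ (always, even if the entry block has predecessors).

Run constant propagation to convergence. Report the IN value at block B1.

Answer: {a: ⊤, b: 2, c: ⊤, d: ⊤, e: ⊤, f: ⊤}

Derivation:
Converged values:
  B0:  IN=(all ⊤)  OUT={b:2; rest ⊤}
  B1:  IN={b:2; rest ⊤}  OUT={b:2; rest ⊤}
  B2:  IN={b:2; rest ⊤}  OUT={b:2, d:1; rest ⊤}
  B3:  IN={b:2, d:1; rest ⊤}  OUT={b:2, e:5; rest ⊤}
  B4:  IN=(all ⊤)  OUT={c:2; rest ⊤}
  B5:  IN={c:2; rest ⊤}  OUT={c:2; rest ⊤}
  B6:  IN={c:2; rest ⊤}  OUT={c:2; rest ⊤}
  B7:  IN=(all ⊤)  OUT=(all ⊤)

Merge at B1: IN[B1] = OUT[B0] = {a: ⊤, b: 2, c: ⊤, d: ⊤, e: ⊤, f: ⊤}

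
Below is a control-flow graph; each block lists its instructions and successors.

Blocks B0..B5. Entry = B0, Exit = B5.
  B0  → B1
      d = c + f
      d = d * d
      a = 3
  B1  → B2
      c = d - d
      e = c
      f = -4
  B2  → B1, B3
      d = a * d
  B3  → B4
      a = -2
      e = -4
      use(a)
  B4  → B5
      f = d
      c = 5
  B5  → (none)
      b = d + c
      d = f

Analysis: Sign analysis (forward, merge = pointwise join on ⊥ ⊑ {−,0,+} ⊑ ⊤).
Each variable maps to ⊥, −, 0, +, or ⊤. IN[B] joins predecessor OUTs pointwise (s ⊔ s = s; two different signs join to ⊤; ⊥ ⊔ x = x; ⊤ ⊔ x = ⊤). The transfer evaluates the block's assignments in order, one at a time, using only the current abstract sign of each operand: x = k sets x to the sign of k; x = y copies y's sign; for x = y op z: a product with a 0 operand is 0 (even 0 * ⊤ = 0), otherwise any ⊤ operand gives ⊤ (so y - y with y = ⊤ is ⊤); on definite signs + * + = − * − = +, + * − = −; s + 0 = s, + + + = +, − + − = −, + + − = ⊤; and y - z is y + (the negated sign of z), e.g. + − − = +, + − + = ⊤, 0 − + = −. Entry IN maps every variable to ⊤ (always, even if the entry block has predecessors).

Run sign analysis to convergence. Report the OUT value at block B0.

Converged values:
  B0: | IN=(all ⊤) | OUT={a:+; rest ⊤}
  B1: | IN={a:+; rest ⊤} | OUT={a:+, f:-; rest ⊤}
  B2: | IN={a:+, f:-; rest ⊤} | OUT={a:+, f:-; rest ⊤}
  B3: | IN={a:+, f:-; rest ⊤} | OUT={a:-, e:-, f:-; rest ⊤}
  B4: | IN={a:-, e:-, f:-; rest ⊤} | OUT={a:-, c:+, e:-; rest ⊤}
  B5: | IN={a:-, c:+, e:-; rest ⊤} | OUT={a:-, c:+, e:-; rest ⊤}

B0 is the boundary node: IN[B0] = {a: ⊤, b: ⊤, c: ⊤, d: ⊤, e: ⊤, f: ⊤}
Applying B0's transfer function to that IN value gives OUT[B0] (row B0 above).

Answer: {a: +, b: ⊤, c: ⊤, d: ⊤, e: ⊤, f: ⊤}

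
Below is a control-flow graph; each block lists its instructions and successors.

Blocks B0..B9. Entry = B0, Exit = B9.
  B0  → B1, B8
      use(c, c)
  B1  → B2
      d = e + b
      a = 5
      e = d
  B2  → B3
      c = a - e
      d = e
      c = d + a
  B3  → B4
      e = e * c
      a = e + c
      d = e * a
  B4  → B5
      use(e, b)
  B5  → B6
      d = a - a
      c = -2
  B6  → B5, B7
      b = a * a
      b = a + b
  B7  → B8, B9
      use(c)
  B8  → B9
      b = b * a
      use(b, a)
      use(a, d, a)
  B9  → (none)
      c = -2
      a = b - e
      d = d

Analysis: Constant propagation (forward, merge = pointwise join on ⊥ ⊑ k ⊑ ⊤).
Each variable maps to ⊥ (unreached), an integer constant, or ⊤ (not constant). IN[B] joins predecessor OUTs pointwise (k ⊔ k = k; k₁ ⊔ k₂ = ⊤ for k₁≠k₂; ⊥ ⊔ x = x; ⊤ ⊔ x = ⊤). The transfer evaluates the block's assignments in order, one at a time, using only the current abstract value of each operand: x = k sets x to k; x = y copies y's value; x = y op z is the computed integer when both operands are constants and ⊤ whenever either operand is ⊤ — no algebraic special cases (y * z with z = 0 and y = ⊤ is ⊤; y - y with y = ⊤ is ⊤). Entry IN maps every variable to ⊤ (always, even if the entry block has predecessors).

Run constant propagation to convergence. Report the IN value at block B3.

Answer: {a: 5, b: ⊤, c: ⊤, d: ⊤, e: ⊤, f: ⊤}

Trace:
Per-block solution:
  B0:   IN=(all ⊤)   OUT=(all ⊤)
  B1:   IN=(all ⊤)   OUT={a:5; rest ⊤}
  B2:   IN={a:5; rest ⊤}   OUT={a:5; rest ⊤}
  B3:   IN={a:5; rest ⊤}   OUT=(all ⊤)
  B4:   IN=(all ⊤)   OUT=(all ⊤)
  B5:   IN=(all ⊤)   OUT={c:-2; rest ⊤}
  B6:   IN={c:-2; rest ⊤}   OUT={c:-2; rest ⊤}
  B7:   IN={c:-2; rest ⊤}   OUT={c:-2; rest ⊤}
  B8:   IN=(all ⊤)   OUT=(all ⊤)
  B9:   IN=(all ⊤)   OUT={c:-2; rest ⊤}

Merge at B3: IN[B3] = OUT[B2] = {a: 5, b: ⊤, c: ⊤, d: ⊤, e: ⊤, f: ⊤}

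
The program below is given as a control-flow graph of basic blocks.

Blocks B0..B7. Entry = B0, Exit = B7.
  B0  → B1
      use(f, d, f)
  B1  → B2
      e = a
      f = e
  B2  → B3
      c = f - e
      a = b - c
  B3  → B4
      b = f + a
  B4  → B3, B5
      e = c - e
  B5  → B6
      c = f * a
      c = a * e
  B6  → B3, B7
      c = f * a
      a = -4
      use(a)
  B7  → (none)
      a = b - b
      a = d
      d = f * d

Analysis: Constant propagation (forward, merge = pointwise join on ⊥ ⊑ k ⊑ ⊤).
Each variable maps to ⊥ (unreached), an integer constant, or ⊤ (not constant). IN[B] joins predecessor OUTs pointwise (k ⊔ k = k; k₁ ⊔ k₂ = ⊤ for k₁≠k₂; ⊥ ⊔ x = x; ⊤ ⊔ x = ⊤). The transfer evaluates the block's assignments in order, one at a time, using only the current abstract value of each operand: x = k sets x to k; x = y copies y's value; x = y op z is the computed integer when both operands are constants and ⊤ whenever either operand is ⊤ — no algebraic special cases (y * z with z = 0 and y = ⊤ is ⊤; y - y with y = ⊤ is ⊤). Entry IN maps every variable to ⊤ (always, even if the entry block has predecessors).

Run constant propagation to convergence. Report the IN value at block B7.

Converged values:
  B0:   IN=(all ⊤)   OUT=(all ⊤)
  B1:   IN=(all ⊤)   OUT=(all ⊤)
  B2:   IN=(all ⊤)   OUT=(all ⊤)
  B3:   IN=(all ⊤)   OUT=(all ⊤)
  B4:   IN=(all ⊤)   OUT=(all ⊤)
  B5:   IN=(all ⊤)   OUT=(all ⊤)
  B6:   IN=(all ⊤)   OUT={a:-4; rest ⊤}
  B7:   IN={a:-4; rest ⊤}   OUT=(all ⊤)

Merge at B7: IN[B7] = OUT[B6] = {a: -4, b: ⊤, c: ⊤, d: ⊤, e: ⊤, f: ⊤}

Answer: {a: -4, b: ⊤, c: ⊤, d: ⊤, e: ⊤, f: ⊤}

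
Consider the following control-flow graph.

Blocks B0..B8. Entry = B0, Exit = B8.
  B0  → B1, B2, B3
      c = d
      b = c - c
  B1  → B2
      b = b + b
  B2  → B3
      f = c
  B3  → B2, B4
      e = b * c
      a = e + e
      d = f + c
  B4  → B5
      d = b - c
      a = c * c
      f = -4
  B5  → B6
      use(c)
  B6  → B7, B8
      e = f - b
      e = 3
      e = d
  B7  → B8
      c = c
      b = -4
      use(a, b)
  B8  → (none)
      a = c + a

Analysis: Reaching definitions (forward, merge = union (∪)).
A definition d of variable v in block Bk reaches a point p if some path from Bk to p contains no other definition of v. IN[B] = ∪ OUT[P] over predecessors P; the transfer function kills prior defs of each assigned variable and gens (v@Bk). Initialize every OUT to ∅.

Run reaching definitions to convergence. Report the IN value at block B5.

Answer: {a@B4, b@B0, b@B1, c@B0, d@B4, e@B3, f@B4}

Derivation:
Converged values:
  B0: | IN={} | OUT={b@B0, c@B0}
  B1: | IN={b@B0, c@B0} | OUT={b@B1, c@B0}
  B2: | IN={a@B3, b@B0, b@B1, c@B0, d@B3, e@B3, f@B2} | OUT={a@B3, b@B0, b@B1, c@B0, d@B3, e@B3, f@B2}
  B3: | IN={a@B3, b@B0, b@B1, c@B0, d@B3, e@B3, f@B2} | OUT={a@B3, b@B0, b@B1, c@B0, d@B3, e@B3, f@B2}
  B4: | IN={a@B3, b@B0, b@B1, c@B0, d@B3, e@B3, f@B2} | OUT={a@B4, b@B0, b@B1, c@B0, d@B4, e@B3, f@B4}
  B5: | IN={a@B4, b@B0, b@B1, c@B0, d@B4, e@B3, f@B4} | OUT={a@B4, b@B0, b@B1, c@B0, d@B4, e@B3, f@B4}
  B6: | IN={a@B4, b@B0, b@B1, c@B0, d@B4, e@B3, f@B4} | OUT={a@B4, b@B0, b@B1, c@B0, d@B4, e@B6, f@B4}
  B7: | IN={a@B4, b@B0, b@B1, c@B0, d@B4, e@B6, f@B4} | OUT={a@B4, b@B7, c@B7, d@B4, e@B6, f@B4}
  B8: | IN={a@B4, b@B0, b@B1, b@B7, c@B0, c@B7, d@B4, e@B6, f@B4} | OUT={a@B8, b@B0, b@B1, b@B7, c@B0, c@B7, d@B4, e@B6, f@B4}

Merge at B5: IN[B5] = OUT[B4] = {a@B4, b@B0, b@B1, c@B0, d@B4, e@B3, f@B4}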